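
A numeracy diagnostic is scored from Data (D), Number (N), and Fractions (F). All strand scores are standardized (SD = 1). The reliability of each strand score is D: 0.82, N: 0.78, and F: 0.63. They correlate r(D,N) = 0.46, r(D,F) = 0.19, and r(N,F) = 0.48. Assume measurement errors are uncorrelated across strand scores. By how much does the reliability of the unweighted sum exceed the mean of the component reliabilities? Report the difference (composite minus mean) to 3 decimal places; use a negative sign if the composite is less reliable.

Var(sum) = 3 + 2.26 = 5.26; true-score variance = 2.23 + 2.26 = 4.49; composite reliability = 0.8536.
Mean component reliability = 0.7433.
Difference = 0.8536 − 0.7433 = 0.110.

0.110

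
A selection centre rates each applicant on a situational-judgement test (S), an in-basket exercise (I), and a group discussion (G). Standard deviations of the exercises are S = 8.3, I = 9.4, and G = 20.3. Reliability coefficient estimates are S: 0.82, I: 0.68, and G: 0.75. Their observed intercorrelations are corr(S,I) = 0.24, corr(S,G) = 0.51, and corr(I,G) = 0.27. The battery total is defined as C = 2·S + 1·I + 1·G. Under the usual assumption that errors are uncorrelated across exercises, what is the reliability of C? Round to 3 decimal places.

Var(C) = 2²·8.3² + 9.4² + 20.3² + 2·[2·8.3·9.4·0.24 + 2·8.3·20.3·0.51 + 9.4·20.3·0.27] = 776.01 + 521.662 = 1297.67.
With uncorrelated errors the cross-covariances are all true-score covariance, so they carry over unchanged; only the diagonal terms shrink to ρᵢσᵢ².
True-score variance = [2²·8.3²·0.82 + 9.4²·0.68 + 20.3²·0.75] + 521.662 = 595.112 + 521.662 = 1116.77.
Reliability = 1116.77 / 1297.67 = 0.861.

0.861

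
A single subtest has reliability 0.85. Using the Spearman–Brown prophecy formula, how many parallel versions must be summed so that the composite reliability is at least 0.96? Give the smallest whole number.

k ≥ ρ*(1−ρ₁)/(ρ₁(1−ρ*)) = 0.96·0.15 / (0.85·0.04) = 4.235.
Smallest integer k = 5.

5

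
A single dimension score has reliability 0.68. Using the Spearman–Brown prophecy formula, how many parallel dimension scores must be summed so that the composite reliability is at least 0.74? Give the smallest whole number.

k ≥ ρ*(1−ρ₁)/(ρ₁(1−ρ*)) = 0.74·0.32 / (0.68·0.26) = 1.339.
Smallest integer k = 2.

2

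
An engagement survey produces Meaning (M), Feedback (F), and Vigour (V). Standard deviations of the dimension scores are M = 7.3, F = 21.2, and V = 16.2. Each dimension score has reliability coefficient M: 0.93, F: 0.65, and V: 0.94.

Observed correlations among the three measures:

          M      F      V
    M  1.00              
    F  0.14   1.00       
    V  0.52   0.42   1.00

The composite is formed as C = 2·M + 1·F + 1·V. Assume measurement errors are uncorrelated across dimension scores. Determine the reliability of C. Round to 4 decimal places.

0.8784

Var(C) = 2²·7.3² + 21.2² + 16.2² + 2·[2·7.3·21.2·0.14 + 2·7.3·16.2·0.52 + 21.2·16.2·0.42] = 925.04 + 621.136 = 1546.18.
Under uncorrelated errors the observed covariances equal the true-score covariances, so only the own-variance terms attenuate.
True-score variance = [2²·7.3²·0.93 + 21.2²·0.65 + 16.2²·0.94] + 621.136 = 737.068 + 621.136 = 1358.2.
Reliability = 1358.2 / 1546.18 = 0.8784.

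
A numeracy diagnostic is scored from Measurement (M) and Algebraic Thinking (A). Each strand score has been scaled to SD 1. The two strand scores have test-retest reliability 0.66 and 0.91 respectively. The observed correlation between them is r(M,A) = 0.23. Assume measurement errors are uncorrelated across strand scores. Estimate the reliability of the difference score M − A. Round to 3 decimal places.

0.721

Var(M−A) = 1 + 1 − 2·0.23 = 2 − 0.46 = 1.54.
With uncorrelated errors the cross-covariances are all true-score covariance, so they carry over unchanged; only the diagonal terms shrink to ρᵢσᵢ².
True-score variance = [0.66 + 0.91] − 0.46 = 1.57 − 0.46 = 1.11.
Reliability = 1.11 / 1.54 = 0.721.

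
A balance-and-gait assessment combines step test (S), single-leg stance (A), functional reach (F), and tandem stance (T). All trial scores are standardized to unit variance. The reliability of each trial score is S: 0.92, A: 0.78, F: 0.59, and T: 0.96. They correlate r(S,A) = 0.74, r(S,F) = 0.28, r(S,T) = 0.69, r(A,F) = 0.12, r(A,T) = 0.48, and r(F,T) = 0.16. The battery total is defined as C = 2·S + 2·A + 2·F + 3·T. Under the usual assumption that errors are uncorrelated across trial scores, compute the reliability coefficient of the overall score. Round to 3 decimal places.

0.931

Var(C) = 2² + 2² + 2² + 3² + 2·[4·0.74 + 4·0.28 + 6·0.69 + 4·0.12 + 6·0.48 + 6·0.16] = 21 + 25.08 = 46.08.
Under uncorrelated errors the observed covariances equal the true-score covariances, so only the own-variance terms attenuate.
True-score variance = [2²·0.92 + 2²·0.78 + 2²·0.59 + 3²·0.96] + 25.08 = 17.8 + 25.08 = 42.88.
Reliability = 42.88 / 46.08 = 0.931.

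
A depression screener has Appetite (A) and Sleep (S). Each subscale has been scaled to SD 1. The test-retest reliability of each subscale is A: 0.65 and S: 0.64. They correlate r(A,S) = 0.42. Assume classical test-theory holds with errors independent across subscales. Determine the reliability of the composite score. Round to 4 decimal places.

0.7500

Var(A+S) = 2 + 2·[0.42] = 2 + 0.84 = 2.84.
Under uncorrelated errors the observed covariances equal the true-score covariances, so only the own-variance terms attenuate.
True-score variance = [0.65 + 0.64] + 0.84 = 1.29 + 0.84 = 2.13.
Reliability = 2.13 / 2.84 = 0.7500.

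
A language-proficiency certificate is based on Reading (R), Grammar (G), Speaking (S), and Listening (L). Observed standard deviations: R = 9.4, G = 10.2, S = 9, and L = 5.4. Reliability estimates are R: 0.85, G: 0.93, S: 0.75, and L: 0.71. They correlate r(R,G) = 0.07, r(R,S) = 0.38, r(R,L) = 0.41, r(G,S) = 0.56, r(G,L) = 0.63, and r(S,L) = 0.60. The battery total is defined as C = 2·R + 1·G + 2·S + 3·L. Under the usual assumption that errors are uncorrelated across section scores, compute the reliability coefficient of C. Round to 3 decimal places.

Var(C) = 2²·9.4² + 10.2² + 2²·9² + 3²·5.4² + 2·[2·9.4·10.2·0.07 + 4·9.4·9·0.38 + 6·9.4·5.4·0.41 + 2·10.2·9·0.56 + 3·10.2·5.4·0.63 + 6·9·5.4·0.60] = 1043.92 + 1297.52 = 2341.44.
Under uncorrelated errors the observed covariances equal the true-score covariances, so only the own-variance terms attenuate.
True-score variance = [2²·9.4²·0.85 + 10.2²·0.93 + 2²·9²·0.75 + 3²·5.4²·0.71] + 1297.52 = 826.514 + 1297.52 = 2124.04.
Reliability = 2124.04 / 2341.44 = 0.907.

0.907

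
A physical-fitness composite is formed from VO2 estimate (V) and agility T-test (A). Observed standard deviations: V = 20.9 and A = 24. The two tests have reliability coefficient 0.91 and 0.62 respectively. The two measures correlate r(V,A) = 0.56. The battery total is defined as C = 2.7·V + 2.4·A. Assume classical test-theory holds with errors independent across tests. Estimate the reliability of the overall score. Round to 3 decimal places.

Var(C) = 2.7²·20.9² + 2.4²·24² + 2·[6.48·20.9·24·0.56] = 6502.1 + 3640.41 = 10142.5.
With uncorrelated errors the cross-covariances are all true-score covariance, so they carry over unchanged; only the diagonal terms shrink to ρᵢσᵢ².
True-score variance = [2.7²·20.9²·0.91 + 2.4²·24²·0.62] + 3640.41 = 4954.77 + 3640.41 = 8595.18.
Reliability = 8595.18 / 10142.5 = 0.847.

0.847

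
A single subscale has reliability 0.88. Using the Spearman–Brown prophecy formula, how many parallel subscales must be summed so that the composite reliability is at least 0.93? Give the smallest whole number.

2

k ≥ ρ*(1−ρ₁)/(ρ₁(1−ρ*)) = 0.93·0.12 / (0.88·0.07) = 1.812.
Smallest integer k = 2.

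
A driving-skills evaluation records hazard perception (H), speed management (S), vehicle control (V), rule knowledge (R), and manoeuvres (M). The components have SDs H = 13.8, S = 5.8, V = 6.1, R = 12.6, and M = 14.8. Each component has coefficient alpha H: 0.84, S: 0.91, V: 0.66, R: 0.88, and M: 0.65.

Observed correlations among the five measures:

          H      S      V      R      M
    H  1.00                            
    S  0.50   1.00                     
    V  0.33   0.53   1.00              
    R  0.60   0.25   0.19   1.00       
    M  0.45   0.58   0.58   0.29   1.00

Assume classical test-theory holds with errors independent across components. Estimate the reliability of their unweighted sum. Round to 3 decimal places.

Var(H+S+V+R+M) = 13.8² + 5.8² + 6.1² + 12.6² + 14.8² + 2·[13.8·5.8·0.50 + 13.8·6.1·0.33 + 13.8·12.6·0.60 + 13.8·14.8·0.45 + 5.8·6.1·0.53 + 5.8·12.6·0.25 + 5.8·14.8·0.58 + 6.1·12.6·0.19 + 6.1·14.8·0.58 + 12.6·14.8·0.29] = 639.09 + 943.778 = 1582.87.
With uncorrelated errors the cross-covariances are all true-score covariance, so they carry over unchanged; only the diagonal terms shrink to ρᵢσᵢ².
True-score variance = [13.8²·0.84 + 5.8²·0.91 + 6.1²·0.66 + 12.6²·0.88 + 14.8²·0.65] + 943.778 = 497.225 + 943.778 = 1441.
Reliability = 1441 / 1582.87 = 0.910.

0.910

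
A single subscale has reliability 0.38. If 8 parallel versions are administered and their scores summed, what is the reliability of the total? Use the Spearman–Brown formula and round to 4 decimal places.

ρ_k = kρ / (1 + (k−1)ρ) = 8·0.38 / (1 + 7·0.38) = 3.040 / 3.660 = 0.8306.

0.8306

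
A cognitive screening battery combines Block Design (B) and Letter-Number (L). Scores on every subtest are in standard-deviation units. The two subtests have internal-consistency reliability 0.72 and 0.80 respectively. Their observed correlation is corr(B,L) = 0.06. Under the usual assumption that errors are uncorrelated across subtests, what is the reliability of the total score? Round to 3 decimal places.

0.774

Var(B+L) = 2 + 2·[0.06] = 2 + 0.12 = 2.12.
With uncorrelated errors the cross-covariances are all true-score covariance, so they carry over unchanged; only the diagonal terms shrink to ρᵢσᵢ².
True-score variance = [0.72 + 0.80] + 0.12 = 1.52 + 0.12 = 1.64.
Reliability = 1.64 / 2.12 = 0.774.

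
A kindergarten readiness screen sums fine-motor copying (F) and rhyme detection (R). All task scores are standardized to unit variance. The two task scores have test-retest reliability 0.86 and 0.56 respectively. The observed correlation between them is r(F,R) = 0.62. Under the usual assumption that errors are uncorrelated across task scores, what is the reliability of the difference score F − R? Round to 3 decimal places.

Var(F−R) = 1 + 1 − 2·0.62 = 2 − 1.24 = 0.76.
Because errors are independent across components, Cov(Tᵢ,Tⱼ) = Cov(Xᵢ,Xⱼ); the off-diagonal part of the true-score variance is the same as above.
True-score variance = [0.86 + 0.56] − 1.24 = 1.42 − 1.24 = 0.18.
Reliability = 0.18 / 0.76 = 0.237.

0.237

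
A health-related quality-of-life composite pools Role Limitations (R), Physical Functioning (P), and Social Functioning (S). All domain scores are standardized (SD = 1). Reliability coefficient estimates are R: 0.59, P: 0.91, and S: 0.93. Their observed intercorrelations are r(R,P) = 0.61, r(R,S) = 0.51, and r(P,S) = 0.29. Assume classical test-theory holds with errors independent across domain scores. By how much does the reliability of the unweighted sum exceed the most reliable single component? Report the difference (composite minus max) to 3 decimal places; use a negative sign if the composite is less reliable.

-0.028

Var(sum) = 3 + 2.82 = 5.82; true-score variance = 2.43 + 2.82 = 5.25; composite reliability = 0.9021.
Max component reliability = 0.9300.
Difference = 0.9021 − 0.9300 = -0.028.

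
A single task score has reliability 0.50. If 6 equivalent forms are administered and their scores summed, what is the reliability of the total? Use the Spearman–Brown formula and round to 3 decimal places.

0.857

ρ_k = kρ / (1 + (k−1)ρ) = 6·0.50 / (1 + 5·0.50) = 3.000 / 3.500 = 0.857.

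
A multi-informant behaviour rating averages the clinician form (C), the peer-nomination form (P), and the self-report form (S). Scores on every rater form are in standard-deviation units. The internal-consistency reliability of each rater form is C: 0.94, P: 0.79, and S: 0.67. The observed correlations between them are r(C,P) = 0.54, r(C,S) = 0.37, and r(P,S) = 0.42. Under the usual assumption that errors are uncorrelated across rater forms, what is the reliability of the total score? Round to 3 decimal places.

Var(C+P+S) = 3 + 2·[0.54 + 0.37 + 0.42] = 3 + 2.66 = 5.66.
Under uncorrelated errors the observed covariances equal the true-score covariances, so only the own-variance terms attenuate.
True-score variance = [0.94 + 0.79 + 0.67] + 2.66 = 2.4 + 2.66 = 5.06.
Reliability = 5.06 / 5.66 = 0.894.

0.894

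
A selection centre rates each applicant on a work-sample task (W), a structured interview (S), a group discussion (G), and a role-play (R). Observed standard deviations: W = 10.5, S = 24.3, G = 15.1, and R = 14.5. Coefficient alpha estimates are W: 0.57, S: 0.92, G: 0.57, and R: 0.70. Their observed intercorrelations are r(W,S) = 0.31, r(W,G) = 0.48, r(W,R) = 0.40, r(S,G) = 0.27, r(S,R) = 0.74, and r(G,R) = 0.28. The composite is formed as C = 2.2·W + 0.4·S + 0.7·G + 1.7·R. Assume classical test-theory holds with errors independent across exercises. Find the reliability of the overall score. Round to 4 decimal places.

Var(C) = 2.2²·10.5² + 0.4²·24.3² + 0.7²·15.1² + 1.7²·14.5² + 2·[0.88·10.5·24.3·0.31 + 1.54·10.5·15.1·0.48 + 3.74·10.5·14.5·0.40 + 0.28·24.3·15.1·0.27 + 0.68·24.3·14.5·0.74 + 1.19·15.1·14.5·0.28] = 1347.44 + 1385.14 = 2732.57.
Because errors are independent across components, Cov(Tᵢ,Tⱼ) = Cov(Xᵢ,Xⱼ); the off-diagonal part of the true-score variance is the same as above.
True-score variance = [2.2²·10.5²·0.57 + 0.4²·24.3²·0.92 + 0.7²·15.1²·0.57 + 1.7²·14.5²·0.70] + 1385.14 = 880.097 + 1385.14 = 2265.23.
Reliability = 2265.23 / 2732.57 = 0.8290.

0.8290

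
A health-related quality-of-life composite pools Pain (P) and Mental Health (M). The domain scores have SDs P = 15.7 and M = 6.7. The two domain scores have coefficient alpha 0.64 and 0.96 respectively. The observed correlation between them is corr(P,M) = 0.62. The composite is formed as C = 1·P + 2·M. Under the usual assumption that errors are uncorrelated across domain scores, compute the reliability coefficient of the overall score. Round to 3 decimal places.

0.860

Var(C) = 15.7² + 2²·6.7² + 2·[2·15.7·6.7·0.62] = 426.05 + 260.871 = 686.921.
With uncorrelated errors the cross-covariances are all true-score covariance, so they carry over unchanged; only the diagonal terms shrink to ρᵢσᵢ².
True-score variance = [15.7²·0.64 + 2²·6.7²·0.96] + 260.871 = 330.131 + 260.871 = 591.002.
Reliability = 591.002 / 686.921 = 0.860.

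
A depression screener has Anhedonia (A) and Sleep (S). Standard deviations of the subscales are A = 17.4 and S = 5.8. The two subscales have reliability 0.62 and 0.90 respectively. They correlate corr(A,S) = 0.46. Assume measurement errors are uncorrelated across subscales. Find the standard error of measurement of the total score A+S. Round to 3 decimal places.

10.882

Var(total) = 336.4 + 92.8464 = 429.246.
True-score variance = 217.987 + 92.8464 = 310.834, so reliability = 0.7241.
Error variance = 429.246 − 310.834 = 118.413; SEM = √118.413 = 10.882.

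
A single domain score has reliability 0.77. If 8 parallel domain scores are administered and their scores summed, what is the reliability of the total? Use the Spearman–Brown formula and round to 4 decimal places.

ρ_k = kρ / (1 + (k−1)ρ) = 8·0.77 / (1 + 7·0.77) = 6.160 / 6.390 = 0.9640.

0.9640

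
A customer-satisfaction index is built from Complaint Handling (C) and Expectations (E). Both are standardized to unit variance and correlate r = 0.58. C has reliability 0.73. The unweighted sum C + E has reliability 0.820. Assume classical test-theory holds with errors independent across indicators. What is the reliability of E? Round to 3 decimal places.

Var(C+E) = 2 + 2·0.58 = 3.160.
True-score variance = ρ_C + ρ_E + 2·0.58, so 0.820 = (0.73 + ρ_E + 1.16) / 3.160.
ρ_E = 0.820·3.160 − 0.73 − 1.16 = 0.701.

0.701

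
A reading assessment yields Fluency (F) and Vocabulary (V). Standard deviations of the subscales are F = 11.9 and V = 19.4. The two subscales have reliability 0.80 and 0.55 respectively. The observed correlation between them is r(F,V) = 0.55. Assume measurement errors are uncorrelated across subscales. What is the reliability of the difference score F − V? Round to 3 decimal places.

Var(F−V) = 11.9² + 19.4² − 2·11.9·19.4·0.55 = 517.97 − 253.946 = 264.024.
Because errors are independent across components, Cov(Tᵢ,Tⱼ) = Cov(Xᵢ,Xⱼ); the off-diagonal part of the true-score variance is the same as above.
True-score variance = [11.9²·0.80 + 19.4²·0.55] − 253.946 = 320.286 − 253.946 = 66.34.
Reliability = 66.34 / 264.024 = 0.251.

0.251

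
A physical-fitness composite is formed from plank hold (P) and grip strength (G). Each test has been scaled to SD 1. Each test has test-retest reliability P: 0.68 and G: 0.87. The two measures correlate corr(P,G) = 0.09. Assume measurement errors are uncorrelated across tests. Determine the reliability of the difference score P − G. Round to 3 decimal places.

0.753

Var(P−G) = 1 + 1 − 2·0.09 = 2 − 0.18 = 1.82.
Under uncorrelated errors the observed covariances equal the true-score covariances, so only the own-variance terms attenuate.
True-score variance = [0.68 + 0.87] − 0.18 = 1.55 − 0.18 = 1.37.
Reliability = 1.37 / 1.82 = 0.753.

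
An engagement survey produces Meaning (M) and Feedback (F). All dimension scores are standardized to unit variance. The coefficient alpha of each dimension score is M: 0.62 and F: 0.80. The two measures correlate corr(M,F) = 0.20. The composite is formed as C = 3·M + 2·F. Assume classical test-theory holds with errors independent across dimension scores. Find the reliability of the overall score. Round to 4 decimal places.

0.7260

Var(C) = 3² + 2² + 2·[6·0.20] = 13 + 2.4 = 15.4.
With uncorrelated errors the cross-covariances are all true-score covariance, so they carry over unchanged; only the diagonal terms shrink to ρᵢσᵢ².
True-score variance = [3²·0.62 + 2²·0.80] + 2.4 = 8.78 + 2.4 = 11.18.
Reliability = 11.18 / 15.4 = 0.7260.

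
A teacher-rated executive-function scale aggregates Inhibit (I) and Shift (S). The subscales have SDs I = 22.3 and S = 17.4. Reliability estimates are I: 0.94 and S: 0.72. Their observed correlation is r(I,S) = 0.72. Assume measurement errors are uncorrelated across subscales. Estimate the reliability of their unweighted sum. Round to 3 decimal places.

Var(I+S) = 22.3² + 17.4² + 2·[22.3·17.4·0.72] = 800.05 + 558.749 = 1358.8.
Because errors are independent across components, Cov(Tᵢ,Tⱼ) = Cov(Xᵢ,Xⱼ); the off-diagonal part of the true-score variance is the same as above.
True-score variance = [22.3²·0.94 + 17.4²·0.72] + 558.749 = 685.44 + 558.749 = 1244.19.
Reliability = 1244.19 / 1358.8 = 0.916.

0.916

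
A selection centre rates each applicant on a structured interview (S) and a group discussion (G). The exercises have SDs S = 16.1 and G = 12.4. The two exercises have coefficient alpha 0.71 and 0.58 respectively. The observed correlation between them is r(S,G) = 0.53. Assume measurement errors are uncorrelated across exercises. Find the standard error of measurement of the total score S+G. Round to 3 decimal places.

11.822

Var(total) = 412.97 + 211.618 = 624.588.
True-score variance = 273.22 + 211.618 = 484.838, so reliability = 0.7763.
Error variance = 624.588 − 484.838 = 139.75; SEM = √139.75 = 11.822.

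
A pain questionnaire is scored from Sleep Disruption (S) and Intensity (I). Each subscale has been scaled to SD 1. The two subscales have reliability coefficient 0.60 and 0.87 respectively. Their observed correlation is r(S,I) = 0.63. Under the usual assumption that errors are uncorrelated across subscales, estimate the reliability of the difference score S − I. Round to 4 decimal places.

Var(S−I) = 1 + 1 − 2·0.63 = 2 − 1.26 = 0.74.
Because errors are independent across components, Cov(Tᵢ,Tⱼ) = Cov(Xᵢ,Xⱼ); the off-diagonal part of the true-score variance is the same as above.
True-score variance = [0.60 + 0.87] − 1.26 = 1.47 − 1.26 = 0.21.
Reliability = 0.21 / 0.74 = 0.2838.

0.2838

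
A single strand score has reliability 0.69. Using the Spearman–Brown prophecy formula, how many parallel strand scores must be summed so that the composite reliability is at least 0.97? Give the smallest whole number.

k ≥ ρ*(1−ρ₁)/(ρ₁(1−ρ*)) = 0.97·0.31 / (0.69·0.03) = 14.527.
Smallest integer k = 15.

15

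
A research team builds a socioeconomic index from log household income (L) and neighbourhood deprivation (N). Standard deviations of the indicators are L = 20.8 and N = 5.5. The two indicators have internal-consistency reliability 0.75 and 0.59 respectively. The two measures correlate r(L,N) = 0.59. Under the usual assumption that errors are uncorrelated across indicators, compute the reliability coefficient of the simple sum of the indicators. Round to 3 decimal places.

Var(L+N) = 20.8² + 5.5² + 2·[20.8·5.5·0.59] = 462.89 + 134.992 = 597.882.
Under uncorrelated errors the observed covariances equal the true-score covariances, so only the own-variance terms attenuate.
True-score variance = [20.8²·0.75 + 5.5²·0.59] + 134.992 = 342.328 + 134.992 = 477.32.
Reliability = 477.32 / 597.882 = 0.798.

0.798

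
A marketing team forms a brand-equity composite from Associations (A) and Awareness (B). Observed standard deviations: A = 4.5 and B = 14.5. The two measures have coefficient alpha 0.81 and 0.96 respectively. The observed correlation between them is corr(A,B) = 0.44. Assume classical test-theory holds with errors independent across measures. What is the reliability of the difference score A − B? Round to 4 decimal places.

0.9292

Var(A−B) = 4.5² + 14.5² − 2·4.5·14.5·0.44 = 230.5 − 57.42 = 173.08.
Under uncorrelated errors the observed covariances equal the true-score covariances, so only the own-variance terms attenuate.
True-score variance = [4.5²·0.81 + 14.5²·0.96] − 57.42 = 218.243 − 57.42 = 160.822.
Reliability = 160.822 / 173.08 = 0.9292.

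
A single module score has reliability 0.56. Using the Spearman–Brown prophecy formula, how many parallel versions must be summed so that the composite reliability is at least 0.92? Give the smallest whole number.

10

k ≥ ρ*(1−ρ₁)/(ρ₁(1−ρ*)) = 0.92·0.44 / (0.56·0.08) = 9.036.
Smallest integer k = 10.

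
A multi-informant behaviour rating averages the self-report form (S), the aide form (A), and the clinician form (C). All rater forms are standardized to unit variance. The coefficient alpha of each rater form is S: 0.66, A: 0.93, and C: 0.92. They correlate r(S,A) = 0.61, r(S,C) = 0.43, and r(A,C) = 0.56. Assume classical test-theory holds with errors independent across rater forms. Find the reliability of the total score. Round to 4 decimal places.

0.9210

Var(S+A+C) = 3 + 2·[0.61 + 0.43 + 0.56] = 3 + 3.2 = 6.2.
Under uncorrelated errors the observed covariances equal the true-score covariances, so only the own-variance terms attenuate.
True-score variance = [0.66 + 0.93 + 0.92] + 3.2 = 2.51 + 3.2 = 5.71.
Reliability = 5.71 / 6.2 = 0.9210.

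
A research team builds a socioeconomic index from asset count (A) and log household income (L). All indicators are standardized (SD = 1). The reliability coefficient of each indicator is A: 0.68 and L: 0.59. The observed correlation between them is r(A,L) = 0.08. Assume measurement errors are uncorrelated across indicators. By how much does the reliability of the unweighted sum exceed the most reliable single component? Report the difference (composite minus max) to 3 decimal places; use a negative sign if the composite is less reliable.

Var(sum) = 2 + 0.16 = 2.16; true-score variance = 1.27 + 0.16 = 1.43; composite reliability = 0.6620.
Max component reliability = 0.6800.
Difference = 0.6620 − 0.6800 = -0.018.

-0.018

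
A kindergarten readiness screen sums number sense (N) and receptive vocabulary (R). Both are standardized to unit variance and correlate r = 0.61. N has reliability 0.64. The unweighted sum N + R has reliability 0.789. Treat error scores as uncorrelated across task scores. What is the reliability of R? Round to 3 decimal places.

0.681

Var(N+R) = 2 + 2·0.61 = 3.220.
True-score variance = ρ_N + ρ_R + 2·0.61, so 0.789 = (0.64 + ρ_R + 1.22) / 3.220.
ρ_R = 0.789·3.220 − 0.64 − 1.22 = 0.681.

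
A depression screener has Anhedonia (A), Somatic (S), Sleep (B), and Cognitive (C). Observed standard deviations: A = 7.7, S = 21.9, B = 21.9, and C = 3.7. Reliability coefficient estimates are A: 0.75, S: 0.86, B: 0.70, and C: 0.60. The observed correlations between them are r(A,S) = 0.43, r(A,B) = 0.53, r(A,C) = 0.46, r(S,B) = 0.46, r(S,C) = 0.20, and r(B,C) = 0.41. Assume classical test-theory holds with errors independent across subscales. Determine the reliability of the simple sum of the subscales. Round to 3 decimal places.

0.880

Var(A+S+B+C) = 7.7² + 21.9² + 21.9² + 3.7² + 2·[7.7·21.9·0.43 + 7.7·21.9·0.53 + 7.7·3.7·0.46 + 21.9·21.9·0.46 + 21.9·3.7·0.20 + 21.9·3.7·0.41] = 1032.2 + 890.078 = 1922.28.
Because errors are independent across components, Cov(Tᵢ,Tⱼ) = Cov(Xᵢ,Xⱼ); the off-diagonal part of the true-score variance is the same as above.
True-score variance = [7.7²·0.75 + 21.9²·0.86 + 21.9²·0.70 + 3.7²·0.60] + 890.078 = 800.873 + 890.078 = 1690.95.
Reliability = 1690.95 / 1922.28 = 0.880.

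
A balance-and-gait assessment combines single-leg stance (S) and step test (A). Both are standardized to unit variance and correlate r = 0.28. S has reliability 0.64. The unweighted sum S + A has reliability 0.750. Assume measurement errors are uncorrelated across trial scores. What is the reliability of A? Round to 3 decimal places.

Var(S+A) = 2 + 2·0.28 = 2.560.
True-score variance = ρ_S + ρ_A + 2·0.28, so 0.750 = (0.64 + ρ_A + 0.56) / 2.560.
ρ_A = 0.750·2.560 − 0.64 − 0.56 = 0.720.

0.720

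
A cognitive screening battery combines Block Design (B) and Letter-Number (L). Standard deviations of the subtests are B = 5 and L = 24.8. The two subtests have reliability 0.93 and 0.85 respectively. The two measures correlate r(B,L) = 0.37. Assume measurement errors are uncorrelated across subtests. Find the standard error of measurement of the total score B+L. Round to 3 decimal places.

Var(total) = 640.04 + 91.76 = 731.8.
True-score variance = 546.034 + 91.76 = 637.794, so reliability = 0.8715.
Error variance = 731.8 − 637.794 = 94.006; SEM = √94.006 = 9.696.

9.696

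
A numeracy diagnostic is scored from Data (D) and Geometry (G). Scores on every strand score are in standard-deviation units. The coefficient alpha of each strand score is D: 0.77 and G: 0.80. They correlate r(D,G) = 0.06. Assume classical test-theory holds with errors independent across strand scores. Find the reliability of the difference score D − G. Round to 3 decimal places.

Var(D−G) = 1 + 1 − 2·0.06 = 2 − 0.12 = 1.88.
Because errors are independent across components, Cov(Tᵢ,Tⱼ) = Cov(Xᵢ,Xⱼ); the off-diagonal part of the true-score variance is the same as above.
True-score variance = [0.77 + 0.80] − 0.12 = 1.57 − 0.12 = 1.45.
Reliability = 1.45 / 1.88 = 0.771.

0.771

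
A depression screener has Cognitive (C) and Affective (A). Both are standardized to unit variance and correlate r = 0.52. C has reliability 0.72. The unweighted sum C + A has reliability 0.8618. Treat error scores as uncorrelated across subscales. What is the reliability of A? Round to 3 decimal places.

Var(C+A) = 2 + 2·0.52 = 3.040.
True-score variance = ρ_C + ρ_A + 2·0.52, so 0.8618 = (0.72 + ρ_A + 1.04) / 3.040.
ρ_A = 0.8618·3.040 − 0.72 − 1.04 = 0.860.

0.860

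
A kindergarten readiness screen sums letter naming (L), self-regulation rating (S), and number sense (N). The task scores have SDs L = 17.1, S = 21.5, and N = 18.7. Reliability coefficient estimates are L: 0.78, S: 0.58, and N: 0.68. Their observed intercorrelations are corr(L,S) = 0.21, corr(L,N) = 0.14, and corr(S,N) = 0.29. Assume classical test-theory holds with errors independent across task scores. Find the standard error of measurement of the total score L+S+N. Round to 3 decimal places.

Var(total) = 1104.35 + 477.138 = 1581.49.
True-score variance = 733.974 + 477.138 = 1211.11, so reliability = 0.7658.
Error variance = 1581.49 − 1211.11 = 370.376; SEM = √370.376 = 19.245.

19.245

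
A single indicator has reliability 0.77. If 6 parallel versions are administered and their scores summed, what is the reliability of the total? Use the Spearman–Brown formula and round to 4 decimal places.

ρ_k = kρ / (1 + (k−1)ρ) = 6·0.77 / (1 + 5·0.77) = 4.620 / 4.850 = 0.9526.

0.9526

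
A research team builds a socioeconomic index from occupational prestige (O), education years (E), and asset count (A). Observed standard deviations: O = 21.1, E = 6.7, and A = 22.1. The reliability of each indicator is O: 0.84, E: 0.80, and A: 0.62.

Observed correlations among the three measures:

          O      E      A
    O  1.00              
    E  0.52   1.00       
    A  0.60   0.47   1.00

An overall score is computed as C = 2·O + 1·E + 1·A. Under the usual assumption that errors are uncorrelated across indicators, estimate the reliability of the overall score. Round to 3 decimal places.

0.876

Var(C) = 2²·21.1² + 6.7² + 22.1² + 2·[2·21.1·6.7·0.52 + 2·21.1·22.1·0.60 + 6.7·22.1·0.47] = 2314.14 + 1552.38 = 3866.52.
Because errors are independent across components, Cov(Tᵢ,Tⱼ) = Cov(Xᵢ,Xⱼ); the off-diagonal part of the true-score variance is the same as above.
True-score variance = [2²·21.1²·0.84 + 6.7²·0.80 + 22.1²·0.62] + 1552.38 = 1834.63 + 1552.38 = 3387.01.
Reliability = 3387.01 / 3866.52 = 0.876.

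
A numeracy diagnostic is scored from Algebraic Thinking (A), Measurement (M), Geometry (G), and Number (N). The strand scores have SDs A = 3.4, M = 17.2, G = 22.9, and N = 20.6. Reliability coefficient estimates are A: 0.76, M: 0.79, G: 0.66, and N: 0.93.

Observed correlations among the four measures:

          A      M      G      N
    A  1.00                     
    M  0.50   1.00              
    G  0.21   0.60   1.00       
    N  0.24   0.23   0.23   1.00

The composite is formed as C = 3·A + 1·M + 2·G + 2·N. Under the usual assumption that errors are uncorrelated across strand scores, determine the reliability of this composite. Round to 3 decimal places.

Var(C) = 3²·3.4² + 17.2² + 2²·22.9² + 2²·20.6² + 2·[3·3.4·17.2·0.50 + 6·3.4·22.9·0.21 + 6·3.4·20.6·0.24 + 2·17.2·22.9·0.60 + 2·17.2·20.6·0.23 + 4·22.9·20.6·0.23] = 4194.96 + 2712.65 = 6907.61.
Because errors are independent across components, Cov(Tᵢ,Tⱼ) = Cov(Xᵢ,Xⱼ); the off-diagonal part of the true-score variance is the same as above.
True-score variance = [3²·3.4²·0.76 + 17.2²·0.79 + 2²·22.9²·0.66 + 2²·20.6²·0.93] + 2712.65 = 3275.85 + 2712.65 = 5988.5.
Reliability = 5988.5 / 6907.61 = 0.867.

0.867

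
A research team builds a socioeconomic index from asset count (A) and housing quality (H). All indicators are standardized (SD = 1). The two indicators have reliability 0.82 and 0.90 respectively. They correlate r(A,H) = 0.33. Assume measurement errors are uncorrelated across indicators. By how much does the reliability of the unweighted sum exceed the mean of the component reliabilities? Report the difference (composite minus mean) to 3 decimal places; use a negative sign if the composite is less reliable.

Var(sum) = 2 + 0.66 = 2.66; true-score variance = 1.72 + 0.66 = 2.38; composite reliability = 0.8947.
Mean component reliability = 0.8600.
Difference = 0.8947 − 0.8600 = 0.035.

0.035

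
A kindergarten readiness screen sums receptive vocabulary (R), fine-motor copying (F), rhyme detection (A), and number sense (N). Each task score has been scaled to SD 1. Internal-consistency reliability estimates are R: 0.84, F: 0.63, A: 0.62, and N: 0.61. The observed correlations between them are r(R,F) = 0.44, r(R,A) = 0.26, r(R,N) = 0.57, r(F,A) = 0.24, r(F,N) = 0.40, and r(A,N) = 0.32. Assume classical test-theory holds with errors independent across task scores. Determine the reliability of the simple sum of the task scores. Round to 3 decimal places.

Var(R+F+A+N) = 4 + 2·[0.44 + 0.26 + 0.57 + 0.24 + 0.40 + 0.32] = 4 + 4.46 = 8.46.
With uncorrelated errors the cross-covariances are all true-score covariance, so they carry over unchanged; only the diagonal terms shrink to ρᵢσᵢ².
True-score variance = [0.84 + 0.63 + 0.62 + 0.61] + 4.46 = 2.7 + 4.46 = 7.16.
Reliability = 7.16 / 8.46 = 0.846.

0.846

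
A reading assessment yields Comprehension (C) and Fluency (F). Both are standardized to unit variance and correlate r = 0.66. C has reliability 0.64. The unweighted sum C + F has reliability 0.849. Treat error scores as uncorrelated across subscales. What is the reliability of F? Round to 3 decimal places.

0.859

Var(C+F) = 2 + 2·0.66 = 3.320.
True-score variance = ρ_C + ρ_F + 2·0.66, so 0.849 = (0.64 + ρ_F + 1.32) / 3.320.
ρ_F = 0.849·3.320 − 0.64 − 1.32 = 0.859.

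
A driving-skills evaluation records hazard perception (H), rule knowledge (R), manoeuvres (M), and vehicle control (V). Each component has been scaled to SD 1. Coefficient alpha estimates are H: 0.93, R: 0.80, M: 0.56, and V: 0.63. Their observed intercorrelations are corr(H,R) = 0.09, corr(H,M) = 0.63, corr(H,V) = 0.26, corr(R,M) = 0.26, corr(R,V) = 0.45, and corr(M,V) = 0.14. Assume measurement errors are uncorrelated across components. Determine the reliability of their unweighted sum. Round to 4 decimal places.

Var(H+R+M+V) = 4 + 2·[0.09 + 0.63 + 0.26 + 0.26 + 0.45 + 0.14] = 4 + 3.66 = 7.66.
Under uncorrelated errors the observed covariances equal the true-score covariances, so only the own-variance terms attenuate.
True-score variance = [0.93 + 0.80 + 0.56 + 0.63] + 3.66 = 2.92 + 3.66 = 6.58.
Reliability = 6.58 / 7.66 = 0.8590.

0.8590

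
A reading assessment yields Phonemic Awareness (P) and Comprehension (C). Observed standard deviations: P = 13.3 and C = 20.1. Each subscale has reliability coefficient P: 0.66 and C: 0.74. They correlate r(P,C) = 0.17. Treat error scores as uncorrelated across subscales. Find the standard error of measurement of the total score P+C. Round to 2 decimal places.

Var(total) = 580.9 + 90.8922 = 671.792.
True-score variance = 415.715 + 90.8922 = 506.607, so reliability = 0.7541.
Error variance = 671.792 − 506.607 = 165.185; SEM = √165.185 = 12.85.

12.85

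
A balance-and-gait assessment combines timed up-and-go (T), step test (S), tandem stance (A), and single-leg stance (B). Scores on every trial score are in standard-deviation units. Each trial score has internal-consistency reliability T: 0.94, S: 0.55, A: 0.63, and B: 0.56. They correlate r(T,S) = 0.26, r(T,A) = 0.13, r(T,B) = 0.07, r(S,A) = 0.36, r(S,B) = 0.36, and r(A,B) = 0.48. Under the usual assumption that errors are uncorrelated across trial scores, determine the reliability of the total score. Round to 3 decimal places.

0.820

Var(T+S+A+B) = 4 + 2·[0.26 + 0.13 + 0.07 + 0.36 + 0.36 + 0.48] = 4 + 3.32 = 7.32.
With uncorrelated errors the cross-covariances are all true-score covariance, so they carry over unchanged; only the diagonal terms shrink to ρᵢσᵢ².
True-score variance = [0.94 + 0.55 + 0.63 + 0.56] + 3.32 = 2.68 + 3.32 = 6.
Reliability = 6 / 7.32 = 0.820.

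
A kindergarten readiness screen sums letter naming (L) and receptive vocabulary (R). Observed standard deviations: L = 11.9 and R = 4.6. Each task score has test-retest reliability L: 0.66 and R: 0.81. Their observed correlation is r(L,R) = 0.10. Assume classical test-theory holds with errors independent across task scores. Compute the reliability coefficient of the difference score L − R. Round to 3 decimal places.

Var(L−R) = 11.9² + 4.6² − 2·11.9·4.6·0.10 = 162.77 − 10.948 = 151.822.
With uncorrelated errors the cross-covariances are all true-score covariance, so they carry over unchanged; only the diagonal terms shrink to ρᵢσᵢ².
True-score variance = [11.9²·0.66 + 4.6²·0.81] − 10.948 = 110.602 − 10.948 = 99.6542.
Reliability = 99.6542 / 151.822 = 0.656.

0.656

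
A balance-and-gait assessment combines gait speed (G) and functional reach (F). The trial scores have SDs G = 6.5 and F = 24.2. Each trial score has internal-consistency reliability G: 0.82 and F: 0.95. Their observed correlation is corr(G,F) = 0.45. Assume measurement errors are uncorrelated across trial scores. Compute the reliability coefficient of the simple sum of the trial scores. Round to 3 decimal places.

Var(G+F) = 6.5² + 24.2² + 2·[6.5·24.2·0.45] = 627.89 + 141.57 = 769.46.
Under uncorrelated errors the observed covariances equal the true-score covariances, so only the own-variance terms attenuate.
True-score variance = [6.5²·0.82 + 24.2²·0.95] + 141.57 = 591.003 + 141.57 = 732.573.
Reliability = 732.573 / 769.46 = 0.952.

0.952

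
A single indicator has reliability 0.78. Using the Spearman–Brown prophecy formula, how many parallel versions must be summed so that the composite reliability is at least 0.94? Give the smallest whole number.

k ≥ ρ*(1−ρ₁)/(ρ₁(1−ρ*)) = 0.94·0.22 / (0.78·0.06) = 4.419.
Smallest integer k = 5.

5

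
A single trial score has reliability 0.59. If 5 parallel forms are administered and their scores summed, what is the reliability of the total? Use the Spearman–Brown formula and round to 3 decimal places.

ρ_k = kρ / (1 + (k−1)ρ) = 5·0.59 / (1 + 4·0.59) = 2.950 / 3.360 = 0.878.

0.878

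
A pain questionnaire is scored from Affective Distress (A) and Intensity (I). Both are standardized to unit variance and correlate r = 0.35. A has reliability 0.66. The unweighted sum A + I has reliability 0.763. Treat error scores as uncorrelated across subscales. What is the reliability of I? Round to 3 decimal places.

0.700

Var(A+I) = 2 + 2·0.35 = 2.700.
True-score variance = ρ_A + ρ_I + 2·0.35, so 0.763 = (0.66 + ρ_I + 0.70) / 2.700.
ρ_I = 0.763·2.700 − 0.66 − 0.70 = 0.700.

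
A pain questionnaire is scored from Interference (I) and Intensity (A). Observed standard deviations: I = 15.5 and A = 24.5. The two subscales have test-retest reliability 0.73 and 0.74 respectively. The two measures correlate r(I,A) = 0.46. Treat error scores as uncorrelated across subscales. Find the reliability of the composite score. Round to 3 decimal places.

Var(I+A) = 15.5² + 24.5² + 2·[15.5·24.5·0.46] = 840.5 + 349.37 = 1189.87.
Because errors are independent across components, Cov(Tᵢ,Tⱼ) = Cov(Xᵢ,Xⱼ); the off-diagonal part of the true-score variance is the same as above.
True-score variance = [15.5²·0.73 + 24.5²·0.74] + 349.37 = 619.567 + 349.37 = 968.938.
Reliability = 968.938 / 1189.87 = 0.814.

0.814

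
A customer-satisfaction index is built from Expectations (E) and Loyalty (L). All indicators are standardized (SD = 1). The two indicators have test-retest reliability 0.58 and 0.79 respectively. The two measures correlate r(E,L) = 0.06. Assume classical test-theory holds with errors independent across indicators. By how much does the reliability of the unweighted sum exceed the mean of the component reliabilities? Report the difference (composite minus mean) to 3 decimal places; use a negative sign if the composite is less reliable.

0.018

Var(sum) = 2 + 0.12 = 2.12; true-score variance = 1.37 + 0.12 = 1.49; composite reliability = 0.7028.
Mean component reliability = 0.6850.
Difference = 0.7028 − 0.6850 = 0.018.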